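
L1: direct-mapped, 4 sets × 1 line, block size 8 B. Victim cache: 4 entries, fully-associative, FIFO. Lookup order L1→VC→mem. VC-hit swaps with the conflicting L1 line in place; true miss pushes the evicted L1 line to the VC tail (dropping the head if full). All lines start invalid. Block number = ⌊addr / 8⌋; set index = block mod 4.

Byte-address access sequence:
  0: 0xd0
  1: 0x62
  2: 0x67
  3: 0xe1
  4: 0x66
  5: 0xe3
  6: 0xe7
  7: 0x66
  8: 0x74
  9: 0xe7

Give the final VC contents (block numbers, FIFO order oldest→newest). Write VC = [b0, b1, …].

VC = [12, 26]

0: 0xd0 (blk 26, set 2) → MISS  vc=[]
1: 0x62 (blk 12, set 0) → MISS  vc=[]
2: 0x67 (blk 12, set 0) → L1-HIT  vc=[]
3: 0xe1 (blk 28, set 0) → MISS  vc=[12]
4: 0x66 (blk 12, set 0) → VC-HIT  vc=[28]
5: 0xe3 (blk 28, set 0) → VC-HIT  vc=[12]
6: 0xe7 (blk 28, set 0) → L1-HIT  vc=[12]
7: 0x66 (blk 12, set 0) → VC-HIT  vc=[28]
8: 0x74 (blk 14, set 2) → MISS  vc=[28, 26]
9: 0xe7 (blk 28, set 0) → VC-HIT  vc=[12, 26]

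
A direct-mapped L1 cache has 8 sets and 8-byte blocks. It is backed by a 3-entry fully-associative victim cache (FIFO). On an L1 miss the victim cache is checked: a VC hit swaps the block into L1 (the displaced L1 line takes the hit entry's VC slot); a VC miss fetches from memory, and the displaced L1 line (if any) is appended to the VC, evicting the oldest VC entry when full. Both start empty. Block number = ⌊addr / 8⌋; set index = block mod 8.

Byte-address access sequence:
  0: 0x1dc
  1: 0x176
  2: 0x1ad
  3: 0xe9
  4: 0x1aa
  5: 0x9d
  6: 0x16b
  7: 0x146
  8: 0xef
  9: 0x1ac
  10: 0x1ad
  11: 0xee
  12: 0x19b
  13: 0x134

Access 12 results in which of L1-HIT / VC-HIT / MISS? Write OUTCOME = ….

OUTCOME = MISS

0: 0x1dc (blk 59, set 3) → MISS  vc=[]
1: 0x176 (blk 46, set 6) → MISS  vc=[]
2: 0x1ad (blk 53, set 5) → MISS  vc=[]
3: 0xe9 (blk 29, set 5) → MISS  vc=[53]
4: 0x1aa (blk 53, set 5) → VC-HIT  vc=[29]
5: 0x9d (blk 19, set 3) → MISS  vc=[29, 59]
6: 0x16b (blk 45, set 5) → MISS  vc=[29, 59, 53]
7: 0x146 (blk 40, set 0) → MISS  vc=[29, 59, 53]
8: 0xef (blk 29, set 5) → VC-HIT  vc=[45, 59, 53]
9: 0x1ac (blk 53, set 5) → VC-HIT  vc=[45, 59, 29]
10: 0x1ad (blk 53, set 5) → L1-HIT  vc=[45, 59, 29]
11: 0xee (blk 29, set 5) → VC-HIT  vc=[45, 59, 53]
12: 0x19b (blk 51, set 3) → MISS  vc=[59, 53, 19]
13: 0x134 (blk 38, set 6) → MISS  vc=[53, 19, 46]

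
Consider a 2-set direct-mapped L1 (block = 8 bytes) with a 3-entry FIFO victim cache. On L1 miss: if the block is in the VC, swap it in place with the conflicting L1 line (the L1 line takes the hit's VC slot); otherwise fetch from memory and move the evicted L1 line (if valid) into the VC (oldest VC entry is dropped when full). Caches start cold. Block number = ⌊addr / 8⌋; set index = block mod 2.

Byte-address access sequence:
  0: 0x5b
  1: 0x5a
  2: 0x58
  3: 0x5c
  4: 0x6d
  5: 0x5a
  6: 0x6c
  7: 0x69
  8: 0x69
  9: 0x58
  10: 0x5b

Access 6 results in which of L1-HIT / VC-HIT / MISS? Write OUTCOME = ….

OUTCOME = VC-HIT

  [0] addr=0x5b blk=11 s=1: MISS | VC []
  [1] addr=0x5a blk=11 s=1: L1-HIT | VC []
  [2] addr=0x58 blk=11 s=1: L1-HIT | VC []
  [3] addr=0x5c blk=11 s=1: L1-HIT | VC []
  [4] addr=0x6d blk=13 s=1: MISS | VC [11]
  [5] addr=0x5a blk=11 s=1: VC-HIT | VC [13]
  [6] addr=0x6c blk=13 s=1: VC-HIT | VC [11]
  [7] addr=0x69 blk=13 s=1: L1-HIT | VC [11]
  [8] addr=0x69 blk=13 s=1: L1-HIT | VC [11]
  [9] addr=0x58 blk=11 s=1: VC-HIT | VC [13]
  [10] addr=0x5b blk=11 s=1: L1-HIT | VC [13]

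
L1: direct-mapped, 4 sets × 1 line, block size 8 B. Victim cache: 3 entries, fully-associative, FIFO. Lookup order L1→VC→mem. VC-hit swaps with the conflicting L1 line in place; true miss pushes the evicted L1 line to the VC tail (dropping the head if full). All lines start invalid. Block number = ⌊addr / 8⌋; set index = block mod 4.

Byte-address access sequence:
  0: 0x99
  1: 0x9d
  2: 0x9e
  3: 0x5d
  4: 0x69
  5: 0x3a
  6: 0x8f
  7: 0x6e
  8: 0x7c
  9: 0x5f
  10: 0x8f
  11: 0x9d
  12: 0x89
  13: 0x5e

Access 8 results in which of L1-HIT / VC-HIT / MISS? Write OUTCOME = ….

#0 0x99→b19/s3 MISS; vc=[]
#1 0x9d→b19/s3 L1-HIT; vc=[]
#2 0x9e→b19/s3 L1-HIT; vc=[]
#3 0x5d→b11/s3 MISS; vc=[19]
#4 0x69→b13/s1 MISS; vc=[19]
#5 0x3a→b7/s3 MISS; vc=[19,11]
#6 0x8f→b17/s1 MISS; vc=[19,11,13]
#7 0x6e→b13/s1 VC-HIT; vc=[19,11,17]
#8 0x7c→b15/s3 MISS; vc=[11,17,7]
#9 0x5f→b11/s3 VC-HIT; vc=[15,17,7]
#10 0x8f→b17/s1 VC-HIT; vc=[15,13,7]
#11 0x9d→b19/s3 MISS; vc=[13,7,11]
#12 0x89→b17/s1 L1-HIT; vc=[13,7,11]
#13 0x5e→b11/s3 VC-HIT; vc=[13,7,19]

OUTCOME = MISS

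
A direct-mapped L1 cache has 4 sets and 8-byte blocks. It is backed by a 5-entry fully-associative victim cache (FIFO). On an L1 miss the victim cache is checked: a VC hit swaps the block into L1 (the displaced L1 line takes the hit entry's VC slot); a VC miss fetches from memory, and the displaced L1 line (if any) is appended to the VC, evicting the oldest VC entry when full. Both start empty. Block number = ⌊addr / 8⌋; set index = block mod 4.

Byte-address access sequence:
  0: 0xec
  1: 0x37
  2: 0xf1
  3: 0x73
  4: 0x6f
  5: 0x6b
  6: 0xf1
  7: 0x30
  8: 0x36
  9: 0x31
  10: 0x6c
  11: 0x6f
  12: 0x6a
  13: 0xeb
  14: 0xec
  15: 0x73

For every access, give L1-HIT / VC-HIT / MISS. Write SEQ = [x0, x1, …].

0: 0xec (blk 29, set 1) → MISS  vc=[]
1: 0x37 (blk 6, set 2) → MISS  vc=[]
2: 0xf1 (blk 30, set 2) → MISS  vc=[6]
3: 0x73 (blk 14, set 2) → MISS  vc=[6, 30]
4: 0x6f (blk 13, set 1) → MISS  vc=[6, 30, 29]
5: 0x6b (blk 13, set 1) → L1-HIT  vc=[6, 30, 29]
6: 0xf1 (blk 30, set 2) → VC-HIT  vc=[6, 14, 29]
7: 0x30 (blk 6, set 2) → VC-HIT  vc=[30, 14, 29]
8: 0x36 (blk 6, set 2) → L1-HIT  vc=[30, 14, 29]
9: 0x31 (blk 6, set 2) → L1-HIT  vc=[30, 14, 29]
10: 0x6c (blk 13, set 1) → L1-HIT  vc=[30, 14, 29]
11: 0x6f (blk 13, set 1) → L1-HIT  vc=[30, 14, 29]
12: 0x6a (blk 13, set 1) → L1-HIT  vc=[30, 14, 29]
13: 0xeb (blk 29, set 1) → VC-HIT  vc=[30, 14, 13]
14: 0xec (blk 29, set 1) → L1-HIT  vc=[30, 14, 13]
15: 0x73 (blk 14, set 2) → VC-HIT  vc=[30, 6, 13]

SEQ = [MISS, MISS, MISS, MISS, MISS, L1-HIT, VC-HIT, VC-HIT, L1-HIT, L1-HIT, L1-HIT, L1-HIT, L1-HIT, VC-HIT, L1-HIT, VC-HIT]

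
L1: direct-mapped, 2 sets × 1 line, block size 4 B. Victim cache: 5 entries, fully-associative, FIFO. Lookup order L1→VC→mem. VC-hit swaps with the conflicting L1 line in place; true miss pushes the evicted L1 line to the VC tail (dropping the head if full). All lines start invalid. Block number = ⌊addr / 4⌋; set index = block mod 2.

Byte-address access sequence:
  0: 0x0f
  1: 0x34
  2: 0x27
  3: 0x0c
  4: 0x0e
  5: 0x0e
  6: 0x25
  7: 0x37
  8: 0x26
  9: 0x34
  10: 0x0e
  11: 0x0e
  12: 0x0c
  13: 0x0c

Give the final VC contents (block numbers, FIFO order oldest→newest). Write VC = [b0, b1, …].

#0 0xf→b3/s1 MISS; vc=[]
#1 0x34→b13/s1 MISS; vc=[3]
#2 0x27→b9/s1 MISS; vc=[3,13]
#3 0xc→b3/s1 VC-HIT; vc=[9,13]
#4 0xe→b3/s1 L1-HIT; vc=[9,13]
#5 0xe→b3/s1 L1-HIT; vc=[9,13]
#6 0x25→b9/s1 VC-HIT; vc=[3,13]
#7 0x37→b13/s1 VC-HIT; vc=[3,9]
#8 0x26→b9/s1 VC-HIT; vc=[3,13]
#9 0x34→b13/s1 VC-HIT; vc=[3,9]
#10 0xe→b3/s1 VC-HIT; vc=[13,9]
#11 0xe→b3/s1 L1-HIT; vc=[13,9]
#12 0xc→b3/s1 L1-HIT; vc=[13,9]
#13 0xc→b3/s1 L1-HIT; vc=[13,9]

VC = [13, 9]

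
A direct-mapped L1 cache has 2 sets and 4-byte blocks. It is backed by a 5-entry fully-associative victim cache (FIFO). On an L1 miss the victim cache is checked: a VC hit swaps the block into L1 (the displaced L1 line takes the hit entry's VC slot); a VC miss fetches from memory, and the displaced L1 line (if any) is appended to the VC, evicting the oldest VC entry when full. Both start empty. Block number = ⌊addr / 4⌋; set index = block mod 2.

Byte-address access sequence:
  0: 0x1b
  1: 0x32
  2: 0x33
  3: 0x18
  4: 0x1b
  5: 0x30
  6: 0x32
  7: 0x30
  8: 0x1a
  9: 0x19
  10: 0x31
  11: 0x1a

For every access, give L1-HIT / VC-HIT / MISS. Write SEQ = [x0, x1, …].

SEQ = [MISS, MISS, L1-HIT, VC-HIT, L1-HIT, VC-HIT, L1-HIT, L1-HIT, VC-HIT, L1-HIT, VC-HIT, VC-HIT]

  [0] addr=0x1b blk=6 s=0: MISS | VC []
  [1] addr=0x32 blk=12 s=0: MISS | VC [6]
  [2] addr=0x33 blk=12 s=0: L1-HIT | VC [6]
  [3] addr=0x18 blk=6 s=0: VC-HIT | VC [12]
  [4] addr=0x1b blk=6 s=0: L1-HIT | VC [12]
  [5] addr=0x30 blk=12 s=0: VC-HIT | VC [6]
  [6] addr=0x32 blk=12 s=0: L1-HIT | VC [6]
  [7] addr=0x30 blk=12 s=0: L1-HIT | VC [6]
  [8] addr=0x1a blk=6 s=0: VC-HIT | VC [12]
  [9] addr=0x19 blk=6 s=0: L1-HIT | VC [12]
  [10] addr=0x31 blk=12 s=0: VC-HIT | VC [6]
  [11] addr=0x1a blk=6 s=0: VC-HIT | VC [12]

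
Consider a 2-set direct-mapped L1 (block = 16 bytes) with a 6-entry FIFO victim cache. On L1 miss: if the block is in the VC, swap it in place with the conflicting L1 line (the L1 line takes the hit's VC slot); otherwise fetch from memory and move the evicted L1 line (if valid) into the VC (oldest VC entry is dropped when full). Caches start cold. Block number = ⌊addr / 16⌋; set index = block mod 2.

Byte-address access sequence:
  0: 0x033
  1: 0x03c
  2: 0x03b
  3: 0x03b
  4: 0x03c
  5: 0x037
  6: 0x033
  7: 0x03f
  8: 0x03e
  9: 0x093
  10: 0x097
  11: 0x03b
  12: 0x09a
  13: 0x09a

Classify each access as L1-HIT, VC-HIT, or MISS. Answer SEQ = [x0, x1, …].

SEQ = [MISS, L1-HIT, L1-HIT, L1-HIT, L1-HIT, L1-HIT, L1-HIT, L1-HIT, L1-HIT, MISS, L1-HIT, VC-HIT, VC-HIT, L1-HIT]

#0 0x33→b3/s1 MISS; vc=[]
#1 0x3c→b3/s1 L1-HIT; vc=[]
#2 0x3b→b3/s1 L1-HIT; vc=[]
#3 0x3b→b3/s1 L1-HIT; vc=[]
#4 0x3c→b3/s1 L1-HIT; vc=[]
#5 0x37→b3/s1 L1-HIT; vc=[]
#6 0x33→b3/s1 L1-HIT; vc=[]
#7 0x3f→b3/s1 L1-HIT; vc=[]
#8 0x3e→b3/s1 L1-HIT; vc=[]
#9 0x93→b9/s1 MISS; vc=[3]
#10 0x97→b9/s1 L1-HIT; vc=[3]
#11 0x3b→b3/s1 VC-HIT; vc=[9]
#12 0x9a→b9/s1 VC-HIT; vc=[3]
#13 0x9a→b9/s1 L1-HIT; vc=[3]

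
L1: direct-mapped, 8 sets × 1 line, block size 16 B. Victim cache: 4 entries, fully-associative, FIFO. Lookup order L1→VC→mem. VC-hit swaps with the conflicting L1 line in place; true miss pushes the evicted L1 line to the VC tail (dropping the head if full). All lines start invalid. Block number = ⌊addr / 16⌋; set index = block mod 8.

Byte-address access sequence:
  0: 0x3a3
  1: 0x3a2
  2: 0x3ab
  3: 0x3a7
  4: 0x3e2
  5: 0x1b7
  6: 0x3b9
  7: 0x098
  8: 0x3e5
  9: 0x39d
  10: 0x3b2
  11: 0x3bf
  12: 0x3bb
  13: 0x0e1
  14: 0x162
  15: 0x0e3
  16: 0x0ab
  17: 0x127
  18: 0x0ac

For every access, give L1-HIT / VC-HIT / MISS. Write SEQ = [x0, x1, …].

0: 0x3a3 (blk 58, set 2) → MISS  vc=[]
1: 0x3a2 (blk 58, set 2) → L1-HIT  vc=[]
2: 0x3ab (blk 58, set 2) → L1-HIT  vc=[]
3: 0x3a7 (blk 58, set 2) → L1-HIT  vc=[]
4: 0x3e2 (blk 62, set 6) → MISS  vc=[]
5: 0x1b7 (blk 27, set 3) → MISS  vc=[]
6: 0x3b9 (blk 59, set 3) → MISS  vc=[27]
7: 0x98 (blk 9, set 1) → MISS  vc=[27]
8: 0x3e5 (blk 62, set 6) → L1-HIT  vc=[27]
9: 0x39d (blk 57, set 1) → MISS  vc=[27, 9]
10: 0x3b2 (blk 59, set 3) → L1-HIT  vc=[27, 9]
11: 0x3bf (blk 59, set 3) → L1-HIT  vc=[27, 9]
12: 0x3bb (blk 59, set 3) → L1-HIT  vc=[27, 9]
13: 0xe1 (blk 14, set 6) → MISS  vc=[27, 9, 62]
14: 0x162 (blk 22, set 6) → MISS  vc=[27, 9, 62, 14]
15: 0xe3 (blk 14, set 6) → VC-HIT  vc=[27, 9, 62, 22]
16: 0xab (blk 10, set 2) → MISS  vc=[9, 62, 22, 58]
17: 0x127 (blk 18, set 2) → MISS  vc=[62, 22, 58, 10]
18: 0xac (blk 10, set 2) → VC-HIT  vc=[62, 22, 58, 18]

SEQ = [MISS, L1-HIT, L1-HIT, L1-HIT, MISS, MISS, MISS, MISS, L1-HIT, MISS, L1-HIT, L1-HIT, L1-HIT, MISS, MISS, VC-HIT, MISS, MISS, VC-HIT]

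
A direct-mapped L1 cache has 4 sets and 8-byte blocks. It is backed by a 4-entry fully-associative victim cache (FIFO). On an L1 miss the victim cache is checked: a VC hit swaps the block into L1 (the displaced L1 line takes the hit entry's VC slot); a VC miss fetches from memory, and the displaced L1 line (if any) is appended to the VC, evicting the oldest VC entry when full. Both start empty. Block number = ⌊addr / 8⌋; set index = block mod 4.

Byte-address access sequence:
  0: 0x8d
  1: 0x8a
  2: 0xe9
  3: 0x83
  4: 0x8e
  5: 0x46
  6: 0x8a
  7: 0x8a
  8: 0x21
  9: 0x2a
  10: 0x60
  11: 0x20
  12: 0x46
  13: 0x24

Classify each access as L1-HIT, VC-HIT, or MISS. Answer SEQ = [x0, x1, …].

SEQ = [MISS, L1-HIT, MISS, MISS, VC-HIT, MISS, L1-HIT, L1-HIT, MISS, MISS, MISS, VC-HIT, VC-HIT, VC-HIT]

  [0] addr=0x8d blk=17 s=1: MISS | VC []
  [1] addr=0x8a blk=17 s=1: L1-HIT | VC []
  [2] addr=0xe9 blk=29 s=1: MISS | VC [17]
  [3] addr=0x83 blk=16 s=0: MISS | VC [17]
  [4] addr=0x8e blk=17 s=1: VC-HIT | VC [29]
  [5] addr=0x46 blk=8 s=0: MISS | VC [29, 16]
  [6] addr=0x8a blk=17 s=1: L1-HIT | VC [29, 16]
  [7] addr=0x8a blk=17 s=1: L1-HIT | VC [29, 16]
  [8] addr=0x21 blk=4 s=0: MISS | VC [29, 16, 8]
  [9] addr=0x2a blk=5 s=1: MISS | VC [29, 16, 8, 17]
  [10] addr=0x60 blk=12 s=0: MISS | VC [16, 8, 17, 4]
  [11] addr=0x20 blk=4 s=0: VC-HIT | VC [16, 8, 17, 12]
  [12] addr=0x46 blk=8 s=0: VC-HIT | VC [16, 4, 17, 12]
  [13] addr=0x24 blk=4 s=0: VC-HIT | VC [16, 8, 17, 12]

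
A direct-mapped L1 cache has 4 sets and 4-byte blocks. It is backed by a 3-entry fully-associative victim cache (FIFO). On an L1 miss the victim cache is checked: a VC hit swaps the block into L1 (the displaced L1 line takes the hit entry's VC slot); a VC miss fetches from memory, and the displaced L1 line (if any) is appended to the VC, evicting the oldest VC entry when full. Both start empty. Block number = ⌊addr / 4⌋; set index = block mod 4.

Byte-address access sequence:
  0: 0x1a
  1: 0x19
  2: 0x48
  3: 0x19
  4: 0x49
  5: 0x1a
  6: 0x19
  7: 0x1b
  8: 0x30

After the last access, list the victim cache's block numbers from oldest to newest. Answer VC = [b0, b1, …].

#0 0x1a→b6/s2 MISS; vc=[]
#1 0x19→b6/s2 L1-HIT; vc=[]
#2 0x48→b18/s2 MISS; vc=[6]
#3 0x19→b6/s2 VC-HIT; vc=[18]
#4 0x49→b18/s2 VC-HIT; vc=[6]
#5 0x1a→b6/s2 VC-HIT; vc=[18]
#6 0x19→b6/s2 L1-HIT; vc=[18]
#7 0x1b→b6/s2 L1-HIT; vc=[18]
#8 0x30→b12/s0 MISS; vc=[18]

VC = [18]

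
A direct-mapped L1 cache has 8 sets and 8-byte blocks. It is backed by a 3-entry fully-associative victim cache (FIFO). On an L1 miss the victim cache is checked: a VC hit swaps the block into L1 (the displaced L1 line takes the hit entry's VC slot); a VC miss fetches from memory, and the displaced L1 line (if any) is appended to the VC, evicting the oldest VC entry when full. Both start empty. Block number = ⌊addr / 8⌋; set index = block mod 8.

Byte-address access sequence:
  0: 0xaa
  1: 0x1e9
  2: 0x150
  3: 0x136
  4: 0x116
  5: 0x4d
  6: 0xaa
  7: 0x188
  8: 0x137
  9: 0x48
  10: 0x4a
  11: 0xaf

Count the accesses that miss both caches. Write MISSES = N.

MISSES = 7

0: 0xaa (blk 21, set 5) → MISS  vc=[]
1: 0x1e9 (blk 61, set 5) → MISS  vc=[21]
2: 0x150 (blk 42, set 2) → MISS  vc=[21]
3: 0x136 (blk 38, set 6) → MISS  vc=[21]
4: 0x116 (blk 34, set 2) → MISS  vc=[21, 42]
5: 0x4d (blk 9, set 1) → MISS  vc=[21, 42]
6: 0xaa (blk 21, set 5) → VC-HIT  vc=[61, 42]
7: 0x188 (blk 49, set 1) → MISS  vc=[61, 42, 9]
8: 0x137 (blk 38, set 6) → L1-HIT  vc=[61, 42, 9]
9: 0x48 (blk 9, set 1) → VC-HIT  vc=[61, 42, 49]
10: 0x4a (blk 9, set 1) → L1-HIT  vc=[61, 42, 49]
11: 0xaf (blk 21, set 5) → L1-HIT  vc=[61, 42, 49]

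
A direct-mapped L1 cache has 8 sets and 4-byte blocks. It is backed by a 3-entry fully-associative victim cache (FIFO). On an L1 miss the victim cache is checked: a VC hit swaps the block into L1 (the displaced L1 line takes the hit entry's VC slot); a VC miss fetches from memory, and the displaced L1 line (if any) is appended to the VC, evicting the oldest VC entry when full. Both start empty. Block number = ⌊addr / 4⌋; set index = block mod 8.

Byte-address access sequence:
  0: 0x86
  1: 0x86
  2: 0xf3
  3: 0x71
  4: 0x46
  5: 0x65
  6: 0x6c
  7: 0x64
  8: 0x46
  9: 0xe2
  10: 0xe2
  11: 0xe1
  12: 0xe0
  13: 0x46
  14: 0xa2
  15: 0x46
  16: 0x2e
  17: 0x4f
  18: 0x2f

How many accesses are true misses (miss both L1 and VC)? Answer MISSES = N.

MISSES = 10

#0 0x86→b33/s1 MISS; vc=[]
#1 0x86→b33/s1 L1-HIT; vc=[]
#2 0xf3→b60/s4 MISS; vc=[]
#3 0x71→b28/s4 MISS; vc=[60]
#4 0x46→b17/s1 MISS; vc=[60,33]
#5 0x65→b25/s1 MISS; vc=[60,33,17]
#6 0x6c→b27/s3 MISS; vc=[60,33,17]
#7 0x64→b25/s1 L1-HIT; vc=[60,33,17]
#8 0x46→b17/s1 VC-HIT; vc=[60,33,25]
#9 0xe2→b56/s0 MISS; vc=[60,33,25]
#10 0xe2→b56/s0 L1-HIT; vc=[60,33,25]
#11 0xe1→b56/s0 L1-HIT; vc=[60,33,25]
#12 0xe0→b56/s0 L1-HIT; vc=[60,33,25]
#13 0x46→b17/s1 L1-HIT; vc=[60,33,25]
#14 0xa2→b40/s0 MISS; vc=[33,25,56]
#15 0x46→b17/s1 L1-HIT; vc=[33,25,56]
#16 0x2e→b11/s3 MISS; vc=[25,56,27]
#17 0x4f→b19/s3 MISS; vc=[56,27,11]
#18 0x2f→b11/s3 VC-HIT; vc=[56,27,19]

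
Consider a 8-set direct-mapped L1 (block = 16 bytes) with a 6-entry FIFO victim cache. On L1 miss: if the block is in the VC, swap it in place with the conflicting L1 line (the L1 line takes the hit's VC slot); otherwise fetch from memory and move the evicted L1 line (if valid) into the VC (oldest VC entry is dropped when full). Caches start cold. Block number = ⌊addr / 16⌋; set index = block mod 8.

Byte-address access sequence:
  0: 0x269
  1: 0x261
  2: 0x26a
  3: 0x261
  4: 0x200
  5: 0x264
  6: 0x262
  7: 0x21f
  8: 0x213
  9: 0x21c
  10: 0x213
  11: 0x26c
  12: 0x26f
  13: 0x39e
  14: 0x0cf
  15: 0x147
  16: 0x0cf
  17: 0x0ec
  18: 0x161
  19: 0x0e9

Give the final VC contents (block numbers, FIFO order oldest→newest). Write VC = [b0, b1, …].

#0 0x269→b38/s6 MISS; vc=[]
#1 0x261→b38/s6 L1-HIT; vc=[]
#2 0x26a→b38/s6 L1-HIT; vc=[]
#3 0x261→b38/s6 L1-HIT; vc=[]
#4 0x200→b32/s0 MISS; vc=[]
#5 0x264→b38/s6 L1-HIT; vc=[]
#6 0x262→b38/s6 L1-HIT; vc=[]
#7 0x21f→b33/s1 MISS; vc=[]
#8 0x213→b33/s1 L1-HIT; vc=[]
#9 0x21c→b33/s1 L1-HIT; vc=[]
#10 0x213→b33/s1 L1-HIT; vc=[]
#11 0x26c→b38/s6 L1-HIT; vc=[]
#12 0x26f→b38/s6 L1-HIT; vc=[]
#13 0x39e→b57/s1 MISS; vc=[33]
#14 0xcf→b12/s4 MISS; vc=[33]
#15 0x147→b20/s4 MISS; vc=[33,12]
#16 0xcf→b12/s4 VC-HIT; vc=[33,20]
#17 0xec→b14/s6 MISS; vc=[33,20,38]
#18 0x161→b22/s6 MISS; vc=[33,20,38,14]
#19 0xe9→b14/s6 VC-HIT; vc=[33,20,38,22]

VC = [33, 20, 38, 22]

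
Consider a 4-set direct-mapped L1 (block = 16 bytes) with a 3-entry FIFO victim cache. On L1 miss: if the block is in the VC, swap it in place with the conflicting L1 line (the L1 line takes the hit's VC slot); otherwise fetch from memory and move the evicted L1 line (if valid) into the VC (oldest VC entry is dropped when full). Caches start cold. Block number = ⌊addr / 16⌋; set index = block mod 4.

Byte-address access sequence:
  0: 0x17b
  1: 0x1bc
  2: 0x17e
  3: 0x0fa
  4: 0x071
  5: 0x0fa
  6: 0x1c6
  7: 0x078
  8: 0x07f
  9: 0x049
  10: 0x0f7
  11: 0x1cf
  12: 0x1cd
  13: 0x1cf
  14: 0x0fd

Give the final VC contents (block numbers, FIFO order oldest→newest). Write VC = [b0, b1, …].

VC = [23, 7, 4]

#0 0x17b→b23/s3 MISS; vc=[]
#1 0x1bc→b27/s3 MISS; vc=[23]
#2 0x17e→b23/s3 VC-HIT; vc=[27]
#3 0xfa→b15/s3 MISS; vc=[27,23]
#4 0x71→b7/s3 MISS; vc=[27,23,15]
#5 0xfa→b15/s3 VC-HIT; vc=[27,23,7]
#6 0x1c6→b28/s0 MISS; vc=[27,23,7]
#7 0x78→b7/s3 VC-HIT; vc=[27,23,15]
#8 0x7f→b7/s3 L1-HIT; vc=[27,23,15]
#9 0x49→b4/s0 MISS; vc=[23,15,28]
#10 0xf7→b15/s3 VC-HIT; vc=[23,7,28]
#11 0x1cf→b28/s0 VC-HIT; vc=[23,7,4]
#12 0x1cd→b28/s0 L1-HIT; vc=[23,7,4]
#13 0x1cf→b28/s0 L1-HIT; vc=[23,7,4]
#14 0xfd→b15/s3 L1-HIT; vc=[23,7,4]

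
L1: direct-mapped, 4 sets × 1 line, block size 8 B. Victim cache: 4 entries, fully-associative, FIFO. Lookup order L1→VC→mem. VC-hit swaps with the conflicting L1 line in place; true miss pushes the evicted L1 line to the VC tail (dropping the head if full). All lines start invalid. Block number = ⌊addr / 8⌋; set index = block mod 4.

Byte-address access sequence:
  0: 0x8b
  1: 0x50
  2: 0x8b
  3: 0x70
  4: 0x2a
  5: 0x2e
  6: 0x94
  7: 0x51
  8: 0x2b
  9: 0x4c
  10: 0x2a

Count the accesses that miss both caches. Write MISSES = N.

0: 0x8b (blk 17, set 1) → MISS  vc=[]
1: 0x50 (blk 10, set 2) → MISS  vc=[]
2: 0x8b (blk 17, set 1) → L1-HIT  vc=[]
3: 0x70 (blk 14, set 2) → MISS  vc=[10]
4: 0x2a (blk 5, set 1) → MISS  vc=[10, 17]
5: 0x2e (blk 5, set 1) → L1-HIT  vc=[10, 17]
6: 0x94 (blk 18, set 2) → MISS  vc=[10, 17, 14]
7: 0x51 (blk 10, set 2) → VC-HIT  vc=[18, 17, 14]
8: 0x2b (blk 5, set 1) → L1-HIT  vc=[18, 17, 14]
9: 0x4c (blk 9, set 1) → MISS  vc=[18, 17, 14, 5]
10: 0x2a (blk 5, set 1) → VC-HIT  vc=[18, 17, 14, 9]

MISSES = 6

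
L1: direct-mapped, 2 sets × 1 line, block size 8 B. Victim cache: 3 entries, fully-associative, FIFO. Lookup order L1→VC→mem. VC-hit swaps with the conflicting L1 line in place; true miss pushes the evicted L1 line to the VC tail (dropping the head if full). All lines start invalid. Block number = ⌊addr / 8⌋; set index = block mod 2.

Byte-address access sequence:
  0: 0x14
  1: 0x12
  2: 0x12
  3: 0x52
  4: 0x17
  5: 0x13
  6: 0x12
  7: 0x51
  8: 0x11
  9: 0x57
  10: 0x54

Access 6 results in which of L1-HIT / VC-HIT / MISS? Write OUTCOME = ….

0: 0x14 (blk 2, set 0) → MISS  vc=[]
1: 0x12 (blk 2, set 0) → L1-HIT  vc=[]
2: 0x12 (blk 2, set 0) → L1-HIT  vc=[]
3: 0x52 (blk 10, set 0) → MISS  vc=[2]
4: 0x17 (blk 2, set 0) → VC-HIT  vc=[10]
5: 0x13 (blk 2, set 0) → L1-HIT  vc=[10]
6: 0x12 (blk 2, set 0) → L1-HIT  vc=[10]
7: 0x51 (blk 10, set 0) → VC-HIT  vc=[2]
8: 0x11 (blk 2, set 0) → VC-HIT  vc=[10]
9: 0x57 (blk 10, set 0) → VC-HIT  vc=[2]
10: 0x54 (blk 10, set 0) → L1-HIT  vc=[2]

OUTCOME = L1-HIT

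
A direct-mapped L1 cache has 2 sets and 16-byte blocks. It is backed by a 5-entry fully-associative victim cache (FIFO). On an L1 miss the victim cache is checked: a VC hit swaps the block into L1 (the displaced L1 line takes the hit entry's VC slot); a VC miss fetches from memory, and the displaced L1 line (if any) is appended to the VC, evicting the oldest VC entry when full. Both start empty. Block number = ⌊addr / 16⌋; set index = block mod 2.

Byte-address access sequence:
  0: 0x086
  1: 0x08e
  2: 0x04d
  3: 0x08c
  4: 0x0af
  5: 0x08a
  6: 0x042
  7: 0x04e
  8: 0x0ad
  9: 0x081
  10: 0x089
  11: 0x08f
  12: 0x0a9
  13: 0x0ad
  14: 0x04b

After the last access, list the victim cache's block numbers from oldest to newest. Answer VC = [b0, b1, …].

0: 0x86 (blk 8, set 0) → MISS  vc=[]
1: 0x8e (blk 8, set 0) → L1-HIT  vc=[]
2: 0x4d (blk 4, set 0) → MISS  vc=[8]
3: 0x8c (blk 8, set 0) → VC-HIT  vc=[4]
4: 0xaf (blk 10, set 0) → MISS  vc=[4, 8]
5: 0x8a (blk 8, set 0) → VC-HIT  vc=[4, 10]
6: 0x42 (blk 4, set 0) → VC-HIT  vc=[8, 10]
7: 0x4e (blk 4, set 0) → L1-HIT  vc=[8, 10]
8: 0xad (blk 10, set 0) → VC-HIT  vc=[8, 4]
9: 0x81 (blk 8, set 0) → VC-HIT  vc=[10, 4]
10: 0x89 (blk 8, set 0) → L1-HIT  vc=[10, 4]
11: 0x8f (blk 8, set 0) → L1-HIT  vc=[10, 4]
12: 0xa9 (blk 10, set 0) → VC-HIT  vc=[8, 4]
13: 0xad (blk 10, set 0) → L1-HIT  vc=[8, 4]
14: 0x4b (blk 4, set 0) → VC-HIT  vc=[8, 10]

VC = [8, 10]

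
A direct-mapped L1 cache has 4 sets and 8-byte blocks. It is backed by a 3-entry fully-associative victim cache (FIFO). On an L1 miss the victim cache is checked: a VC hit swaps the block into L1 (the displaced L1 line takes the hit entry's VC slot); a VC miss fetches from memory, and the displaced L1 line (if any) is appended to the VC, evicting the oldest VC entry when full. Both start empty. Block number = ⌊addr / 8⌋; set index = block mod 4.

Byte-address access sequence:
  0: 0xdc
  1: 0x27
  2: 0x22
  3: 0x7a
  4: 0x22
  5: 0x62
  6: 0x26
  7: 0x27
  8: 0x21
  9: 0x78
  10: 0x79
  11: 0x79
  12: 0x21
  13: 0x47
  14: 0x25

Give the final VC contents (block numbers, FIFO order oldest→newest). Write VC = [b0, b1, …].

VC = [27, 12, 8]

  [0] addr=0xdc blk=27 s=3: MISS | VC []
  [1] addr=0x27 blk=4 s=0: MISS | VC []
  [2] addr=0x22 blk=4 s=0: L1-HIT | VC []
  [3] addr=0x7a blk=15 s=3: MISS | VC [27]
  [4] addr=0x22 blk=4 s=0: L1-HIT | VC [27]
  [5] addr=0x62 blk=12 s=0: MISS | VC [27, 4]
  [6] addr=0x26 blk=4 s=0: VC-HIT | VC [27, 12]
  [7] addr=0x27 blk=4 s=0: L1-HIT | VC [27, 12]
  [8] addr=0x21 blk=4 s=0: L1-HIT | VC [27, 12]
  [9] addr=0x78 blk=15 s=3: L1-HIT | VC [27, 12]
  [10] addr=0x79 blk=15 s=3: L1-HIT | VC [27, 12]
  [11] addr=0x79 blk=15 s=3: L1-HIT | VC [27, 12]
  [12] addr=0x21 blk=4 s=0: L1-HIT | VC [27, 12]
  [13] addr=0x47 blk=8 s=0: MISS | VC [27, 12, 4]
  [14] addr=0x25 blk=4 s=0: VC-HIT | VC [27, 12, 8]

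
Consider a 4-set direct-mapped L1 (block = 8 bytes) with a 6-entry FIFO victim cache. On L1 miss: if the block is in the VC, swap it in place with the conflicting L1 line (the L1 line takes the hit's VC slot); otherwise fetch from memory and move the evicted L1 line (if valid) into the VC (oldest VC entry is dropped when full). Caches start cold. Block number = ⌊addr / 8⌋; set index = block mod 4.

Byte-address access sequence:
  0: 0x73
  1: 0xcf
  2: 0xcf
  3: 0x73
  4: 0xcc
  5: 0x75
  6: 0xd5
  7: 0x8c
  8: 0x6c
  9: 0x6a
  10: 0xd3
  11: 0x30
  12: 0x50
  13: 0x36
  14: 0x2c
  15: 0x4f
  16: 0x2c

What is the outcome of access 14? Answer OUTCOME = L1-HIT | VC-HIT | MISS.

0: 0x73 (blk 14, set 2) → MISS  vc=[]
1: 0xcf (blk 25, set 1) → MISS  vc=[]
2: 0xcf (blk 25, set 1) → L1-HIT  vc=[]
3: 0x73 (blk 14, set 2) → L1-HIT  vc=[]
4: 0xcc (blk 25, set 1) → L1-HIT  vc=[]
5: 0x75 (blk 14, set 2) → L1-HIT  vc=[]
6: 0xd5 (blk 26, set 2) → MISS  vc=[14]
7: 0x8c (blk 17, set 1) → MISS  vc=[14, 25]
8: 0x6c (blk 13, set 1) → MISS  vc=[14, 25, 17]
9: 0x6a (blk 13, set 1) → L1-HIT  vc=[14, 25, 17]
10: 0xd3 (blk 26, set 2) → L1-HIT  vc=[14, 25, 17]
11: 0x30 (blk 6, set 2) → MISS  vc=[14, 25, 17, 26]
12: 0x50 (blk 10, set 2) → MISS  vc=[14, 25, 17, 26, 6]
13: 0x36 (blk 6, set 2) → VC-HIT  vc=[14, 25, 17, 26, 10]
14: 0x2c (blk 5, set 1) → MISS  vc=[14, 25, 17, 26, 10, 13]
15: 0x4f (blk 9, set 1) → MISS  vc=[25, 17, 26, 10, 13, 5]
16: 0x2c (blk 5, set 1) → VC-HIT  vc=[25, 17, 26, 10, 13, 9]

OUTCOME = MISS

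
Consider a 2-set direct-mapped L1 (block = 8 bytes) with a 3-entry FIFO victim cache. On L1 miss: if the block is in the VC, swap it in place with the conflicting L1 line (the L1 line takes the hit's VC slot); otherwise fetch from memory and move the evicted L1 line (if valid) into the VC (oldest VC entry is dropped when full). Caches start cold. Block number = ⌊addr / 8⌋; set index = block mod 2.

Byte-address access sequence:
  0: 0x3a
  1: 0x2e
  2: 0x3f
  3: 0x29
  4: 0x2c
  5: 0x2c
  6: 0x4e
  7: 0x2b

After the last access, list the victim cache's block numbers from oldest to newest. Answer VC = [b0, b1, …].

VC = [7, 9]

0: 0x3a (blk 7, set 1) → MISS  vc=[]
1: 0x2e (blk 5, set 1) → MISS  vc=[7]
2: 0x3f (blk 7, set 1) → VC-HIT  vc=[5]
3: 0x29 (blk 5, set 1) → VC-HIT  vc=[7]
4: 0x2c (blk 5, set 1) → L1-HIT  vc=[7]
5: 0x2c (blk 5, set 1) → L1-HIT  vc=[7]
6: 0x4e (blk 9, set 1) → MISS  vc=[7, 5]
7: 0x2b (blk 5, set 1) → VC-HIT  vc=[7, 9]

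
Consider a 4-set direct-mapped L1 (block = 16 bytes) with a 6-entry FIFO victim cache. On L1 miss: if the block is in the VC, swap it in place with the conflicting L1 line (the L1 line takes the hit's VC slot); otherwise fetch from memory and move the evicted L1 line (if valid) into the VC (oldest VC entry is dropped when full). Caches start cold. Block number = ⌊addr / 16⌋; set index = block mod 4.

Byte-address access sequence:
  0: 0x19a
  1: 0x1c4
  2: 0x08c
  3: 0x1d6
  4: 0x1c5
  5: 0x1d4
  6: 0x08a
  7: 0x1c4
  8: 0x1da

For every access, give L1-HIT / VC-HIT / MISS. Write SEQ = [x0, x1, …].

#0 0x19a→b25/s1 MISS; vc=[]
#1 0x1c4→b28/s0 MISS; vc=[]
#2 0x8c→b8/s0 MISS; vc=[28]
#3 0x1d6→b29/s1 MISS; vc=[28,25]
#4 0x1c5→b28/s0 VC-HIT; vc=[8,25]
#5 0x1d4→b29/s1 L1-HIT; vc=[8,25]
#6 0x8a→b8/s0 VC-HIT; vc=[28,25]
#7 0x1c4→b28/s0 VC-HIT; vc=[8,25]
#8 0x1da→b29/s1 L1-HIT; vc=[8,25]

SEQ = [MISS, MISS, MISS, MISS, VC-HIT, L1-HIT, VC-HIT, VC-HIT, L1-HIT]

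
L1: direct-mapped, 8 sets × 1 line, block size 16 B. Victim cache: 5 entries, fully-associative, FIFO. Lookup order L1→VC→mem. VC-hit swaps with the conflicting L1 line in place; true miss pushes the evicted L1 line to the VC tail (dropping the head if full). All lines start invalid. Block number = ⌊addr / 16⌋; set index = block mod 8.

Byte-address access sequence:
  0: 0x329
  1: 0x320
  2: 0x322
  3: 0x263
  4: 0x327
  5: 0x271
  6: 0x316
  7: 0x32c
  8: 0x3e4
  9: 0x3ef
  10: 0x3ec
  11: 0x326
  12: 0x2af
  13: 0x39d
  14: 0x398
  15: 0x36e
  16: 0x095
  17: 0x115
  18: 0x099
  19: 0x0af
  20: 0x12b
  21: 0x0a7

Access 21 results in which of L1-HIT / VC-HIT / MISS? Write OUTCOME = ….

OUTCOME = VC-HIT

0: 0x329 (blk 50, set 2) → MISS  vc=[]
1: 0x320 (blk 50, set 2) → L1-HIT  vc=[]
2: 0x322 (blk 50, set 2) → L1-HIT  vc=[]
3: 0x263 (blk 38, set 6) → MISS  vc=[]
4: 0x327 (blk 50, set 2) → L1-HIT  vc=[]
5: 0x271 (blk 39, set 7) → MISS  vc=[]
6: 0x316 (blk 49, set 1) → MISS  vc=[]
7: 0x32c (blk 50, set 2) → L1-HIT  vc=[]
8: 0x3e4 (blk 62, set 6) → MISS  vc=[38]
9: 0x3ef (blk 62, set 6) → L1-HIT  vc=[38]
10: 0x3ec (blk 62, set 6) → L1-HIT  vc=[38]
11: 0x326 (blk 50, set 2) → L1-HIT  vc=[38]
12: 0x2af (blk 42, set 2) → MISS  vc=[38, 50]
13: 0x39d (blk 57, set 1) → MISS  vc=[38, 50, 49]
14: 0x398 (blk 57, set 1) → L1-HIT  vc=[38, 50, 49]
15: 0x36e (blk 54, set 6) → MISS  vc=[38, 50, 49, 62]
16: 0x95 (blk 9, set 1) → MISS  vc=[38, 50, 49, 62, 57]
17: 0x115 (blk 17, set 1) → MISS  vc=[50, 49, 62, 57, 9]
18: 0x99 (blk 9, set 1) → VC-HIT  vc=[50, 49, 62, 57, 17]
19: 0xaf (blk 10, set 2) → MISS  vc=[49, 62, 57, 17, 42]
20: 0x12b (blk 18, set 2) → MISS  vc=[62, 57, 17, 42, 10]
21: 0xa7 (blk 10, set 2) → VC-HIT  vc=[62, 57, 17, 42, 18]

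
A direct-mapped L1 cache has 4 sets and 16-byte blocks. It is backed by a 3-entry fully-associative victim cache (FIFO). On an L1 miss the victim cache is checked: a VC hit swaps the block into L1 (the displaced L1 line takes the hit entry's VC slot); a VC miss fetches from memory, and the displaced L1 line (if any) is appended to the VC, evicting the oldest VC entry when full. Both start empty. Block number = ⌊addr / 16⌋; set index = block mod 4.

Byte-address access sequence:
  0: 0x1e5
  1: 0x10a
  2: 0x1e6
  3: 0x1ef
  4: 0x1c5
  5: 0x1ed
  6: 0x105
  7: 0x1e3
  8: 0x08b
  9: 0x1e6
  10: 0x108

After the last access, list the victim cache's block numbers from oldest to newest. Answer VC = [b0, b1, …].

VC = [28, 8]

  [0] addr=0x1e5 blk=30 s=2: MISS | VC []
  [1] addr=0x10a blk=16 s=0: MISS | VC []
  [2] addr=0x1e6 blk=30 s=2: L1-HIT | VC []
  [3] addr=0x1ef blk=30 s=2: L1-HIT | VC []
  [4] addr=0x1c5 blk=28 s=0: MISS | VC [16]
  [5] addr=0x1ed blk=30 s=2: L1-HIT | VC [16]
  [6] addr=0x105 blk=16 s=0: VC-HIT | VC [28]
  [7] addr=0x1e3 blk=30 s=2: L1-HIT | VC [28]
  [8] addr=0x8b blk=8 s=0: MISS | VC [28, 16]
  [9] addr=0x1e6 blk=30 s=2: L1-HIT | VC [28, 16]
  [10] addr=0x108 blk=16 s=0: VC-HIT | VC [28, 8]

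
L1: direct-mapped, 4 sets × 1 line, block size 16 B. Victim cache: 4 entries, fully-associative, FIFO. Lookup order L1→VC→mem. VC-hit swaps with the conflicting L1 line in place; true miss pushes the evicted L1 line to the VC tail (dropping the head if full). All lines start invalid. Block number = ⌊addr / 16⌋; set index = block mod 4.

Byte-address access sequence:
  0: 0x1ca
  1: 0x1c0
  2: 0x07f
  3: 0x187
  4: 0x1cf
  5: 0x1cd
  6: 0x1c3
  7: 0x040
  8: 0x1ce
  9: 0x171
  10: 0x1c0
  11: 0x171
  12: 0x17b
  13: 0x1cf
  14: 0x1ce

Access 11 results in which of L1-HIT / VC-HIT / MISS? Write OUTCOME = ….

  [0] addr=0x1ca blk=28 s=0: MISS | VC []
  [1] addr=0x1c0 blk=28 s=0: L1-HIT | VC []
  [2] addr=0x7f blk=7 s=3: MISS | VC []
  [3] addr=0x187 blk=24 s=0: MISS | VC [28]
  [4] addr=0x1cf blk=28 s=0: VC-HIT | VC [24]
  [5] addr=0x1cd blk=28 s=0: L1-HIT | VC [24]
  [6] addr=0x1c3 blk=28 s=0: L1-HIT | VC [24]
  [7] addr=0x40 blk=4 s=0: MISS | VC [24, 28]
  [8] addr=0x1ce blk=28 s=0: VC-HIT | VC [24, 4]
  [9] addr=0x171 blk=23 s=3: MISS | VC [24, 4, 7]
  [10] addr=0x1c0 blk=28 s=0: L1-HIT | VC [24, 4, 7]
  [11] addr=0x171 blk=23 s=3: L1-HIT | VC [24, 4, 7]
  [12] addr=0x17b blk=23 s=3: L1-HIT | VC [24, 4, 7]
  [13] addr=0x1cf blk=28 s=0: L1-HIT | VC [24, 4, 7]
  [14] addr=0x1ce blk=28 s=0: L1-HIT | VC [24, 4, 7]

OUTCOME = L1-HIT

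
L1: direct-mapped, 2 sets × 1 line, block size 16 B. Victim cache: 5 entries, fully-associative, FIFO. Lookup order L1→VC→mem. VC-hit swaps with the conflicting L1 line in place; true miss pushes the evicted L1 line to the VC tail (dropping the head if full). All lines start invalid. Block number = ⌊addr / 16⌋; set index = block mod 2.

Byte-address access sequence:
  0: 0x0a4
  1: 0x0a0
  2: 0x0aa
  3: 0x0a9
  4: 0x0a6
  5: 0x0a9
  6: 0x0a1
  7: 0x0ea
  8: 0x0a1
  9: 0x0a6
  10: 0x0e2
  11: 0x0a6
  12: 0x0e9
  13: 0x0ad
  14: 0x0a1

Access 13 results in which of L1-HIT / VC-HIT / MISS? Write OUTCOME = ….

OUTCOME = VC-HIT

  [0] addr=0xa4 blk=10 s=0: MISS | VC []
  [1] addr=0xa0 blk=10 s=0: L1-HIT | VC []
  [2] addr=0xaa blk=10 s=0: L1-HIT | VC []
  [3] addr=0xa9 blk=10 s=0: L1-HIT | VC []
  [4] addr=0xa6 blk=10 s=0: L1-HIT | VC []
  [5] addr=0xa9 blk=10 s=0: L1-HIT | VC []
  [6] addr=0xa1 blk=10 s=0: L1-HIT | VC []
  [7] addr=0xea blk=14 s=0: MISS | VC [10]
  [8] addr=0xa1 blk=10 s=0: VC-HIT | VC [14]
  [9] addr=0xa6 blk=10 s=0: L1-HIT | VC [14]
  [10] addr=0xe2 blk=14 s=0: VC-HIT | VC [10]
  [11] addr=0xa6 blk=10 s=0: VC-HIT | VC [14]
  [12] addr=0xe9 blk=14 s=0: VC-HIT | VC [10]
  [13] addr=0xad blk=10 s=0: VC-HIT | VC [14]
  [14] addr=0xa1 blk=10 s=0: L1-HIT | VC [14]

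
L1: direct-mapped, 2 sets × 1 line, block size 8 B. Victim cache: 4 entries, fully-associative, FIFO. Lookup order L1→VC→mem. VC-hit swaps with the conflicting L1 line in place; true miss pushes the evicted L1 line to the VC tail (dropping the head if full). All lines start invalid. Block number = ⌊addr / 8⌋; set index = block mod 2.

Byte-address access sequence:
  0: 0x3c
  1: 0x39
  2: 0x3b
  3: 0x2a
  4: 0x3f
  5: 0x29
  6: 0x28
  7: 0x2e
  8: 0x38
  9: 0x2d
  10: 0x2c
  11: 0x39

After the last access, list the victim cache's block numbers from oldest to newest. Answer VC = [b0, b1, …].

0: 0x3c (blk 7, set 1) → MISS  vc=[]
1: 0x39 (blk 7, set 1) → L1-HIT  vc=[]
2: 0x3b (blk 7, set 1) → L1-HIT  vc=[]
3: 0x2a (blk 5, set 1) → MISS  vc=[7]
4: 0x3f (blk 7, set 1) → VC-HIT  vc=[5]
5: 0x29 (blk 5, set 1) → VC-HIT  vc=[7]
6: 0x28 (blk 5, set 1) → L1-HIT  vc=[7]
7: 0x2e (blk 5, set 1) → L1-HIT  vc=[7]
8: 0x38 (blk 7, set 1) → VC-HIT  vc=[5]
9: 0x2d (blk 5, set 1) → VC-HIT  vc=[7]
10: 0x2c (blk 5, set 1) → L1-HIT  vc=[7]
11: 0x39 (blk 7, set 1) → VC-HIT  vc=[5]

VC = [5]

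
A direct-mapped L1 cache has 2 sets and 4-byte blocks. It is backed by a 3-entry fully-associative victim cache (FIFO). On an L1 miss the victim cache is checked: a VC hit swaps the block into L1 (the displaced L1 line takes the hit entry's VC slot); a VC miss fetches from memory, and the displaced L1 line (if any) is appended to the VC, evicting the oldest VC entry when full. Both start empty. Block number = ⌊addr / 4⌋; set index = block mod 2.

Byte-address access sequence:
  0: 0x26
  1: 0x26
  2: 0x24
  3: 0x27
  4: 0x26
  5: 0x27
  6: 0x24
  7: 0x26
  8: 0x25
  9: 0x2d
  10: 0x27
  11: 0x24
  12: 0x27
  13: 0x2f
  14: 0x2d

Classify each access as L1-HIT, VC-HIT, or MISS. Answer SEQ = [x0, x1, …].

SEQ = [MISS, L1-HIT, L1-HIT, L1-HIT, L1-HIT, L1-HIT, L1-HIT, L1-HIT, L1-HIT, MISS, VC-HIT, L1-HIT, L1-HIT, VC-HIT, L1-HIT]

0: 0x26 (blk 9, set 1) → MISS  vc=[]
1: 0x26 (blk 9, set 1) → L1-HIT  vc=[]
2: 0x24 (blk 9, set 1) → L1-HIT  vc=[]
3: 0x27 (blk 9, set 1) → L1-HIT  vc=[]
4: 0x26 (blk 9, set 1) → L1-HIT  vc=[]
5: 0x27 (blk 9, set 1) → L1-HIT  vc=[]
6: 0x24 (blk 9, set 1) → L1-HIT  vc=[]
7: 0x26 (blk 9, set 1) → L1-HIT  vc=[]
8: 0x25 (blk 9, set 1) → L1-HIT  vc=[]
9: 0x2d (blk 11, set 1) → MISS  vc=[9]
10: 0x27 (blk 9, set 1) → VC-HIT  vc=[11]
11: 0x24 (blk 9, set 1) → L1-HIT  vc=[11]
12: 0x27 (blk 9, set 1) → L1-HIT  vc=[11]
13: 0x2f (blk 11, set 1) → VC-HIT  vc=[9]
14: 0x2d (blk 11, set 1) → L1-HIT  vc=[9]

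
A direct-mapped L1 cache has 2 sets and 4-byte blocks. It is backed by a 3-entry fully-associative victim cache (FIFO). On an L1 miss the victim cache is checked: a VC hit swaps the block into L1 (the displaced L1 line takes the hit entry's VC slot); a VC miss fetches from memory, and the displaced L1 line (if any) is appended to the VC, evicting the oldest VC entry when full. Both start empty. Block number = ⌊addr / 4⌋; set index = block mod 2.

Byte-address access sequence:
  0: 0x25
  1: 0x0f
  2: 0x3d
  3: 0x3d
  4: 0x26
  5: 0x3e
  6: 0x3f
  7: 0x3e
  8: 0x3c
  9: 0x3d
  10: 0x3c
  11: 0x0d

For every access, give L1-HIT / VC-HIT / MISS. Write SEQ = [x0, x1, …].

#0 0x25→b9/s1 MISS; vc=[]
#1 0xf→b3/s1 MISS; vc=[9]
#2 0x3d→b15/s1 MISS; vc=[9,3]
#3 0x3d→b15/s1 L1-HIT; vc=[9,3]
#4 0x26→b9/s1 VC-HIT; vc=[15,3]
#5 0x3e→b15/s1 VC-HIT; vc=[9,3]
#6 0x3f→b15/s1 L1-HIT; vc=[9,3]
#7 0x3e→b15/s1 L1-HIT; vc=[9,3]
#8 0x3c→b15/s1 L1-HIT; vc=[9,3]
#9 0x3d→b15/s1 L1-HIT; vc=[9,3]
#10 0x3c→b15/s1 L1-HIT; vc=[9,3]
#11 0xd→b3/s1 VC-HIT; vc=[9,15]

SEQ = [MISS, MISS, MISS, L1-HIT, VC-HIT, VC-HIT, L1-HIT, L1-HIT, L1-HIT, L1-HIT, L1-HIT, VC-HIT]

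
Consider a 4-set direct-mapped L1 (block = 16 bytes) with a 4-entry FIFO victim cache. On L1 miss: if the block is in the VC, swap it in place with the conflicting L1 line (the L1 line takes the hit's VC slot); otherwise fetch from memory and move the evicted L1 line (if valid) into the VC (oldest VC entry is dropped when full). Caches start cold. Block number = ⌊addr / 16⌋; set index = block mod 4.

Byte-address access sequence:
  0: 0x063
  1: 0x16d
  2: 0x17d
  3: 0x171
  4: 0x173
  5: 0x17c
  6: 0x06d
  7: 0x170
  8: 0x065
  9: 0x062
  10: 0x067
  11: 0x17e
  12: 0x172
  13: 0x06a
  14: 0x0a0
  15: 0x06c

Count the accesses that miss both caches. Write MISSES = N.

MISSES = 4

0: 0x63 (blk 6, set 2) → MISS  vc=[]
1: 0x16d (blk 22, set 2) → MISS  vc=[6]
2: 0x17d (blk 23, set 3) → MISS  vc=[6]
3: 0x171 (blk 23, set 3) → L1-HIT  vc=[6]
4: 0x173 (blk 23, set 3) → L1-HIT  vc=[6]
5: 0x17c (blk 23, set 3) → L1-HIT  vc=[6]
6: 0x6d (blk 6, set 2) → VC-HIT  vc=[22]
7: 0x170 (blk 23, set 3) → L1-HIT  vc=[22]
8: 0x65 (blk 6, set 2) → L1-HIT  vc=[22]
9: 0x62 (blk 6, set 2) → L1-HIT  vc=[22]
10: 0x67 (blk 6, set 2) → L1-HIT  vc=[22]
11: 0x17e (blk 23, set 3) → L1-HIT  vc=[22]
12: 0x172 (blk 23, set 3) → L1-HIT  vc=[22]
13: 0x6a (blk 6, set 2) → L1-HIT  vc=[22]
14: 0xa0 (blk 10, set 2) → MISS  vc=[22, 6]
15: 0x6c (blk 6, set 2) → VC-HIT  vc=[22, 10]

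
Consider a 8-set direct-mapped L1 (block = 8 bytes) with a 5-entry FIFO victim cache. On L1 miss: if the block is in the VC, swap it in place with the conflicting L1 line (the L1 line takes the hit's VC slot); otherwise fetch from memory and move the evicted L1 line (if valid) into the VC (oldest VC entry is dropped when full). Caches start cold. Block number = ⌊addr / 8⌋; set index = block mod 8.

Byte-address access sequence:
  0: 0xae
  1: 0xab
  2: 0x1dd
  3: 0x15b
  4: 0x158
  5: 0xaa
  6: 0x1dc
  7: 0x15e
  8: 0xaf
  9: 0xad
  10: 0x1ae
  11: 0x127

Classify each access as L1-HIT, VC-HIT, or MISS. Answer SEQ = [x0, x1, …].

  [0] addr=0xae blk=21 s=5: MISS | VC []
  [1] addr=0xab blk=21 s=5: L1-HIT | VC []
  [2] addr=0x1dd blk=59 s=3: MISS | VC []
  [3] addr=0x15b blk=43 s=3: MISS | VC [59]
  [4] addr=0x158 blk=43 s=3: L1-HIT | VC [59]
  [5] addr=0xaa blk=21 s=5: L1-HIT | VC [59]
  [6] addr=0x1dc blk=59 s=3: VC-HIT | VC [43]
  [7] addr=0x15e blk=43 s=3: VC-HIT | VC [59]
  [8] addr=0xaf blk=21 s=5: L1-HIT | VC [59]
  [9] addr=0xad blk=21 s=5: L1-HIT | VC [59]
  [10] addr=0x1ae blk=53 s=5: MISS | VC [59, 21]
  [11] addr=0x127 blk=36 s=4: MISS | VC [59, 21]

SEQ = [MISS, L1-HIT, MISS, MISS, L1-HIT, L1-HIT, VC-HIT, VC-HIT, L1-HIT, L1-HIT, MISS, MISS]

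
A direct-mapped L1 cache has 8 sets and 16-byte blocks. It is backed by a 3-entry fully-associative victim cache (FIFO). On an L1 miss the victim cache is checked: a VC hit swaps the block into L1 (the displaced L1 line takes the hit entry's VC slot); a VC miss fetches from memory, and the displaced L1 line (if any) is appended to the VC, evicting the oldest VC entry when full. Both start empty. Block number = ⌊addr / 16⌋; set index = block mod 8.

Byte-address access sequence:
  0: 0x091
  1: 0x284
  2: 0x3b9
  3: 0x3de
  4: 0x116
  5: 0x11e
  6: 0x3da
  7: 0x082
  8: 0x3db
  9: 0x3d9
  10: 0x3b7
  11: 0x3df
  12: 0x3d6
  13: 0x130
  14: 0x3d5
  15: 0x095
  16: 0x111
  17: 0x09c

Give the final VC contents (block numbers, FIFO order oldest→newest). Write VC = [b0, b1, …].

#0 0x91→b9/s1 MISS; vc=[]
#1 0x284→b40/s0 MISS; vc=[]
#2 0x3b9→b59/s3 MISS; vc=[]
#3 0x3de→b61/s5 MISS; vc=[]
#4 0x116→b17/s1 MISS; vc=[9]
#5 0x11e→b17/s1 L1-HIT; vc=[9]
#6 0x3da→b61/s5 L1-HIT; vc=[9]
#7 0x82→b8/s0 MISS; vc=[9,40]
#8 0x3db→b61/s5 L1-HIT; vc=[9,40]
#9 0x3d9→b61/s5 L1-HIT; vc=[9,40]
#10 0x3b7→b59/s3 L1-HIT; vc=[9,40]
#11 0x3df→b61/s5 L1-HIT; vc=[9,40]
#12 0x3d6→b61/s5 L1-HIT; vc=[9,40]
#13 0x130→b19/s3 MISS; vc=[9,40,59]
#14 0x3d5→b61/s5 L1-HIT; vc=[9,40,59]
#15 0x95→b9/s1 VC-HIT; vc=[17,40,59]
#16 0x111→b17/s1 VC-HIT; vc=[9,40,59]
#17 0x9c→b9/s1 VC-HIT; vc=[17,40,59]

VC = [17, 40, 59]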